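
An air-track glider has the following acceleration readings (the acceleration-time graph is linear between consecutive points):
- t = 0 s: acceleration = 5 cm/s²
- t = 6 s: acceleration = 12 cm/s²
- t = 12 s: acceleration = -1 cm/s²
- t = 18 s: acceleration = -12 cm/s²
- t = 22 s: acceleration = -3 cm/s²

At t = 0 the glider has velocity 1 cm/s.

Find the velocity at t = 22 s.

16 cm/s

Δv equals the area under the a-t graph; then v = v₀ + Δv.
0–6 s: ½(5 + 12)(6) = 51 cm/s
6–12 s: ½(12 + -1)(6) = 33 cm/s
12–18 s: ½(-1 + -12)(6) = -39 cm/s
18–22 s: ½(-12 + -3)(4) = -30 cm/s
Δv = 15 cm/s, so v(22) = 1 + (15) = 16 cm/s.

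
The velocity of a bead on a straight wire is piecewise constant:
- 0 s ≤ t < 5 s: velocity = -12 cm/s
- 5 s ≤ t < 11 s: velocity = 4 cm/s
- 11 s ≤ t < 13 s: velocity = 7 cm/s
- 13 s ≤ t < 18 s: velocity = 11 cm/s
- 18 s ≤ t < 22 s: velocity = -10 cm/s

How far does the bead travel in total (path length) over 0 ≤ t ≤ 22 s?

Total distance travelled is ∫|v| dt — sum the magnitudes of each area piece.
0–5 s: |-12| × 5 = 60 cm
5–11 s: |4| × 6 = 24 cm
11–13 s: |7| × 2 = 14 cm
13–18 s: |11| × 5 = 55 cm
18–22 s: |-10| × 4 = 40 cm
Total distance = 193 cm

193 cm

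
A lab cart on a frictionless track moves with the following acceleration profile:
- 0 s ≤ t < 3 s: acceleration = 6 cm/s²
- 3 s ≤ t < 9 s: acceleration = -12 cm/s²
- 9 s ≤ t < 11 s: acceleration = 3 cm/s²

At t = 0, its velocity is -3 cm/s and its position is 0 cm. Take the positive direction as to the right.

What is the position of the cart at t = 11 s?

On each constant-a segment, Δv = aΔt and Δx = v₀Δt + ½aΔt²; chain segment to segment.
0–3 s: v starts -3 cm/s; Δx = -3·3 + ½·6·3² = 18 cm; v ends 15 cm/s.
3–9 s: v starts 15 cm/s; Δx = 15·6 + ½·-12·6² = -126 cm; v ends -57 cm/s.
9–11 s: v starts -57 cm/s; Δx = -57·2 + ½·3·2² = -108 cm; v ends -51 cm/s.
x(11) = 0 + Σ Δx = -216 cm.

-216 cm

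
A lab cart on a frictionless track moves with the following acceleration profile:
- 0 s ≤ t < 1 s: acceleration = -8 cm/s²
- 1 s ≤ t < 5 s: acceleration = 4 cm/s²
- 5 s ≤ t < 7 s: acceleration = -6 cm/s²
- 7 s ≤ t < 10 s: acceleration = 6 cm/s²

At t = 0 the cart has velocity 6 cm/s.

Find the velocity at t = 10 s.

Δv equals the area under the a-t graph; then v = v₀ + Δv.
0–1 s: -8 × 1 = -8 cm/s
1–5 s: 4 × 4 = 16 cm/s
5–7 s: -6 × 2 = -12 cm/s
7–10 s: 6 × 3 = 18 cm/s
Δv = 14 cm/s, so v(10) = 6 + (14) = 20 cm/s.

20 cm/s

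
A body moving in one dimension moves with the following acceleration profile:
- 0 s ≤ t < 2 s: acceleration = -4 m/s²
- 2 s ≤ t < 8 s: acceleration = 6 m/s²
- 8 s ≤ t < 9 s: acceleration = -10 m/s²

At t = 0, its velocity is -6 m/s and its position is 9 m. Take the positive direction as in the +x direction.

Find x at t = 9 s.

On each constant-a segment, Δv = aΔt and Δx = v₀Δt + ½aΔt²; chain segment to segment.
0–2 s: v starts -6 m/s; Δx = -6·2 + ½·-4·2² = -20 m; v ends -14 m/s.
2–8 s: v starts -14 m/s; Δx = -14·6 + ½·6·6² = 24 m; v ends 22 m/s.
8–9 s: v starts 22 m/s; Δx = 22·1 + ½·-10·1² = 17 m; v ends 12 m/s.
x(9) = 9 + Σ Δx = 30 m.

30 m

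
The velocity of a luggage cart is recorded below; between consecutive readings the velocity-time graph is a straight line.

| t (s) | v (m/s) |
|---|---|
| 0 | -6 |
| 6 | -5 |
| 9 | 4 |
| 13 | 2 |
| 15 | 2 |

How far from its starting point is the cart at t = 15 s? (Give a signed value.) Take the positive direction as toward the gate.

Net displacement equals the area under the velocity-time graph (areas below the axis count negative).
0–6 s: ½(-6 + -5)(6) = -33 m
6–9 s: ½(-5 + 4)(3) = -1.5 m
9–13 s: ½(4 + 2)(4) = 12 m
13–15 s: 2 × 2 = 4 m
Net displacement = -18.5 m

-18.5 m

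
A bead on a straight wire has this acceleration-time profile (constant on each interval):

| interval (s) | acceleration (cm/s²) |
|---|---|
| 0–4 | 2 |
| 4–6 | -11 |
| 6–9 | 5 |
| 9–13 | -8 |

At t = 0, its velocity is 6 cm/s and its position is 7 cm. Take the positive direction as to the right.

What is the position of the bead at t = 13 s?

15.5 cm

On each constant-a segment, Δv = aΔt and Δx = v₀Δt + ½aΔt²; chain segment to segment.
0–4 s: v starts 6 cm/s; Δx = 6·4 + ½·2·4² = 40 cm; v ends 14 cm/s.
4–6 s: v starts 14 cm/s; Δx = 14·2 + ½·-11·2² = 6 cm; v ends -8 cm/s.
6–9 s: v starts -8 cm/s; Δx = -8·3 + ½·5·3² = -1.5 cm; v ends 7 cm/s.
9–13 s: v starts 7 cm/s; Δx = 7·4 + ½·-8·4² = -36 cm; v ends -25 cm/s.
x(13) = 7 + Σ Δx = 15.5 cm.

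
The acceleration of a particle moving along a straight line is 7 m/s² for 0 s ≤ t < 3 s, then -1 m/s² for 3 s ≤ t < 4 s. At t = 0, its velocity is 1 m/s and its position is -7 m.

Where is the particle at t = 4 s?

49 m

On each constant-a segment, Δv = aΔt and Δx = v₀Δt + ½aΔt²; chain segment to segment.
0–3 s: v starts 1 m/s; Δx = 1·3 + ½·7·3² = 34.5 m; v ends 22 m/s.
3–4 s: v starts 22 m/s; Δx = 22·1 + ½·-1·1² = 21.5 m; v ends 21 m/s.
x(4) = -7 + Σ Δx = 49 m.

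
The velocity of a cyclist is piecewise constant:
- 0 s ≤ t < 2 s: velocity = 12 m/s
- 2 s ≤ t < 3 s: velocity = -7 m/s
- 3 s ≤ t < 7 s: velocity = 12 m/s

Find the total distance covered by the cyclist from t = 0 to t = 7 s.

Distance (not displacement) is the total path length: add the absolute areas under v-t.
0–2 s: |12| × 2 = 24 m
2–3 s: |-7| × 1 = 7 m
3–7 s: |12| × 4 = 48 m
Total distance = 79 m

79 m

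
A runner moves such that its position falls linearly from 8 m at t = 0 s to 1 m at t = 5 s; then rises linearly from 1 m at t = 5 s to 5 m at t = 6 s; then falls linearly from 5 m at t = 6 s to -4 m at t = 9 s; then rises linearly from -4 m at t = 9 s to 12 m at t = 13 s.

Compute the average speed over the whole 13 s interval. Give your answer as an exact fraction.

Average speed = (total path length)/(elapsed time); on a piecewise-linear x-t graph the path length is Σ|Δx|.
0–5 s: |Δx| = |1 − 8| = 7 m
5–6 s: |Δx| = |5 − 1| = 4 m
6–9 s: |Δx| = |-4 − 5| = 9 m
9–13 s: |Δx| = |12 − -4| = 16 m
Total path = 36 m; average speed = 36/13 = 36/13 m/s.

36/13 m/s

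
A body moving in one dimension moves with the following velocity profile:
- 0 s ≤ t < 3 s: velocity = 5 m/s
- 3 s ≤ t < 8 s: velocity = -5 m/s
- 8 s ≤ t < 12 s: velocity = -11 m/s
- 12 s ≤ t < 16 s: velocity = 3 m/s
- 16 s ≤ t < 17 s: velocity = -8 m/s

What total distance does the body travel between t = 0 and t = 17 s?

Total distance travelled is ∫|v| dt — sum the magnitudes of each area piece.
0–3 s: |5| × 3 = 15 m
3–8 s: |-5| × 5 = 25 m
8–12 s: |-11| × 4 = 44 m
12–16 s: |3| × 4 = 12 m
16–17 s: |-8| × 1 = 8 m
Total distance = 104 m

104 m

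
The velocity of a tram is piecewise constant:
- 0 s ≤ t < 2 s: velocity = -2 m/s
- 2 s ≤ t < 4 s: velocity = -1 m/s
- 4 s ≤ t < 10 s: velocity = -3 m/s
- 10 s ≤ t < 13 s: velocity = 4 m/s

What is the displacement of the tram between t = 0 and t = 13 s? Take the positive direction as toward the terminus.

-12 m

Displacement is the signed area under the v-t curve.
0–2 s: -2 × 2 = -4 m
2–4 s: -1 × 2 = -2 m
4–10 s: -3 × 6 = -18 m
10–13 s: 4 × 3 = 12 m
Net displacement = -12 m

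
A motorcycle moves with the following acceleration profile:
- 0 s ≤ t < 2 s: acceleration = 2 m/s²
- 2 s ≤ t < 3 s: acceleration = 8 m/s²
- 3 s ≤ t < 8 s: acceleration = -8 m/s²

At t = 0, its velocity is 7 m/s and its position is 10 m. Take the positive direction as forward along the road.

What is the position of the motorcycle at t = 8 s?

38 m

On each constant-a segment, Δv = aΔt and Δx = v₀Δt + ½aΔt²; chain segment to segment.
0–2 s: v starts 7 m/s; Δx = 7·2 + ½·2·2² = 18 m; v ends 11 m/s.
2–3 s: v starts 11 m/s; Δx = 11·1 + ½·8·1² = 15 m; v ends 19 m/s.
3–8 s: v starts 19 m/s; Δx = 19·5 + ½·-8·5² = -5 m; v ends -21 m/s.
x(8) = 10 + Σ Δx = 38 m.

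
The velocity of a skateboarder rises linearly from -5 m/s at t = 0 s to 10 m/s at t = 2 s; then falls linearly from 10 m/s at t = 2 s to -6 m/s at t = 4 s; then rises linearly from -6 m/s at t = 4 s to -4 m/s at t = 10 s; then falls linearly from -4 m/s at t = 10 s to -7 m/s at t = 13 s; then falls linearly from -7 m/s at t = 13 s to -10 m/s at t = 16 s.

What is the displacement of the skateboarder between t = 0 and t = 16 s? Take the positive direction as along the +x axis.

-63 m

Displacement is the signed area under the v-t curve.
0–2 s: ½(-5 + 10)(2) = 5 m
2–4 s: ½(10 + -6)(2) = 4 m
4–10 s: ½(-6 + -4)(6) = -30 m
10–13 s: ½(-4 + -7)(3) = -16.5 m
13–16 s: ½(-7 + -10)(3) = -25.5 m
Net displacement = -63 m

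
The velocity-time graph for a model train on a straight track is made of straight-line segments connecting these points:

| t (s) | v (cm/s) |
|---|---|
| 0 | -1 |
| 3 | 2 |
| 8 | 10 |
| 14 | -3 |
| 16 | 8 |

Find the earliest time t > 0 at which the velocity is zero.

t = 1 s

v changes sign on 0–3 s (from -1 to 2); the graph is linear there, so v = 0 at t = 0 + (1)·(3 − 0)/(2 − -1) = 1 s.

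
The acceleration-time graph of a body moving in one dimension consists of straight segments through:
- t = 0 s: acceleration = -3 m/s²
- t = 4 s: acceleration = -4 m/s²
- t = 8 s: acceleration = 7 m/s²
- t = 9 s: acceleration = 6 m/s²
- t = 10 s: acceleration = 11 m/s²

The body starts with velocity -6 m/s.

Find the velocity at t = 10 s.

Δv equals the area under the a-t graph; then v = v₀ + Δv.
0–4 s: ½(-3 + -4)(4) = -14 m/s
4–8 s: ½(-4 + 7)(4) = 6 m/s
8–9 s: ½(7 + 6)(1) = 6.5 m/s
9–10 s: ½(6 + 11)(1) = 8.5 m/s
Δv = 7 m/s, so v(10) = -6 + (7) = 1 m/s.

1 m/s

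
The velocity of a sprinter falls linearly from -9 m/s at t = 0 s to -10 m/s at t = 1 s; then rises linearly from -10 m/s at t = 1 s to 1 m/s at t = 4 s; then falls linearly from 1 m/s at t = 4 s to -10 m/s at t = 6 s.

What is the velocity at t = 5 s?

On 4–6 s the graph is linear from 1 to -10 m/s: v(5) = 1 + (-10 − 1)·(5 − 4)/(6 − 4) = -4.5 m/s.

-4.5 m/s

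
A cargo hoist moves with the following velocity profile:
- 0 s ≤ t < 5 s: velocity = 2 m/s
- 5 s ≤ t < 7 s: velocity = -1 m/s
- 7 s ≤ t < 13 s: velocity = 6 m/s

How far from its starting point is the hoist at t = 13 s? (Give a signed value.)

Displacement is the signed area under the v-t curve.
0–5 s: 2 × 5 = 10 m
5–7 s: -1 × 2 = -2 m
7–13 s: 6 × 6 = 36 m
Net displacement = 44 m

44 m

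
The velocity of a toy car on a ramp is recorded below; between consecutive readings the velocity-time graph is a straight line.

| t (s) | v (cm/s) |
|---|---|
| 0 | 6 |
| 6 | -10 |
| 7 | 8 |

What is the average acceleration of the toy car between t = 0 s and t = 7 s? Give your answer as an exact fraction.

Average acceleration = Δv/Δt = (8 − 6)/(7 − 0) = 2/7 cm/s².

2/7 cm/s²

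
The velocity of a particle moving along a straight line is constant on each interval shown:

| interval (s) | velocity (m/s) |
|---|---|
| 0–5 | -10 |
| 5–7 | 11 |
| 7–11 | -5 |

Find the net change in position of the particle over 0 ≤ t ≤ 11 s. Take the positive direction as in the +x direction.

Net displacement equals the area under the velocity-time graph (areas below the axis count negative).
0–5 s: -10 × 5 = -50 m
5–7 s: 11 × 2 = 22 m
7–11 s: -5 × 4 = -20 m
Net displacement = -48 m

-48 m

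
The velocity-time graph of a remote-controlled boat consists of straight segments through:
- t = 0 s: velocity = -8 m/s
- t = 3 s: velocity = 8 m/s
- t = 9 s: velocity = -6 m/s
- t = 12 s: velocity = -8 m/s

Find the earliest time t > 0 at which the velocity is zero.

v changes sign on 0–3 s (from -8 to 8); the graph is linear there, so v = 0 at t = 0 + (8)·(3 − 0)/(8 − -8) = 1.5 s.

t = 1.5 s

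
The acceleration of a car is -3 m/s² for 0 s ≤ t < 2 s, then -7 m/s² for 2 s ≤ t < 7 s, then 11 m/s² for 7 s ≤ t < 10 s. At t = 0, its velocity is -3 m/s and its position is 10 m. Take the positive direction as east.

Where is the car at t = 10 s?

-217 m

On each constant-a segment, Δv = aΔt and Δx = v₀Δt + ½aΔt²; chain segment to segment.
0–2 s: v starts -3 m/s; Δx = -3·2 + ½·-3·2² = -12 m; v ends -9 m/s.
2–7 s: v starts -9 m/s; Δx = -9·5 + ½·-7·5² = -132.5 m; v ends -44 m/s.
7–10 s: v starts -44 m/s; Δx = -44·3 + ½·11·3² = -82.5 m; v ends -11 m/s.
x(10) = 10 + Σ Δx = -217 m.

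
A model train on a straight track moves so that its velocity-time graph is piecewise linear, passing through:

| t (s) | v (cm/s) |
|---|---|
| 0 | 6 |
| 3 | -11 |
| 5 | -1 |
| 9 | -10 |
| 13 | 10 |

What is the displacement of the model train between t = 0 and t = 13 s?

-41.5 cm

Displacement is the signed area under the v-t curve.
0–3 s: ½(6 + -11)(3) = -7.5 cm
3–5 s: ½(-11 + -1)(2) = -12 cm
5–9 s: ½(-1 + -10)(4) = -22 cm
9–13 s: ½(-10 + 10)(4) = 0 cm
Net displacement = -41.5 cm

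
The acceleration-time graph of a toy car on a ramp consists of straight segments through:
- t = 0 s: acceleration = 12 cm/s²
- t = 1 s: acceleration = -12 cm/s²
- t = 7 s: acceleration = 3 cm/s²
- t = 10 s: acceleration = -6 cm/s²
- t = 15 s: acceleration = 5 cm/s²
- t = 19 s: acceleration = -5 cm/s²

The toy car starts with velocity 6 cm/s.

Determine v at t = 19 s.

Δv equals the area under the a-t graph; then v = v₀ + Δv.
0–1 s: ½(12 + -12)(1) = 0 cm/s
1–7 s: ½(-12 + 3)(6) = -27 cm/s
7–10 s: ½(3 + -6)(3) = -4.5 cm/s
10–15 s: ½(-6 + 5)(5) = -2.5 cm/s
15–19 s: ½(5 + -5)(4) = 0 cm/s
Δv = -34 cm/s, so v(19) = 6 + (-34) = -28 cm/s.

-28 cm/s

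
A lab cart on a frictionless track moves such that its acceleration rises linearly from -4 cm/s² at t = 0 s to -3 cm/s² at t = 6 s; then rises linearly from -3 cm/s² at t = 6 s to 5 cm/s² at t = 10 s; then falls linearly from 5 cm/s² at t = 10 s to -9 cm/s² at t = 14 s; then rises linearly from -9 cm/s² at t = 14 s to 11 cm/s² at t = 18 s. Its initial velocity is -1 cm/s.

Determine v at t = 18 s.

Δv equals the area under the a-t graph; then v = v₀ + Δv.
0–6 s: ½(-4 + -3)(6) = -21 cm/s
6–10 s: ½(-3 + 5)(4) = 4 cm/s
10–14 s: ½(5 + -9)(4) = -8 cm/s
14–18 s: ½(-9 + 11)(4) = 4 cm/s
Δv = -21 cm/s, so v(18) = -1 + (-21) = -22 cm/s.

-22 cm/s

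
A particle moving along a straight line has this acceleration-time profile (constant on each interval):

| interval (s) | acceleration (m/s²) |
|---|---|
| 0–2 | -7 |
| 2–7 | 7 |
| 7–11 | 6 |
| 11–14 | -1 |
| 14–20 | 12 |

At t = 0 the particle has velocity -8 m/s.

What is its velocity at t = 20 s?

106 m/s

Δv equals the area under the a-t graph; then v = v₀ + Δv.
0–2 s: -7 × 2 = -14 m/s
2–7 s: 7 × 5 = 35 m/s
7–11 s: 6 × 4 = 24 m/s
11–14 s: -1 × 3 = -3 m/s
14–20 s: 12 × 6 = 72 m/s
Δv = 114 m/s, so v(20) = -8 + (114) = 106 m/s.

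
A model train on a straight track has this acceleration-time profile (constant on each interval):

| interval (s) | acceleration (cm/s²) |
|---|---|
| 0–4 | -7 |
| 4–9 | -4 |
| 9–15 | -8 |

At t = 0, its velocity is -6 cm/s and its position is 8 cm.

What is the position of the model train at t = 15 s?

On each constant-a segment, Δv = aΔt and Δx = v₀Δt + ½aΔt²; chain segment to segment.
0–4 s: v starts -6 cm/s; Δx = -6·4 + ½·-7·4² = -80 cm; v ends -34 cm/s.
4–9 s: v starts -34 cm/s; Δx = -34·5 + ½·-4·5² = -220 cm; v ends -54 cm/s.
9–15 s: v starts -54 cm/s; Δx = -54·6 + ½·-8·6² = -468 cm; v ends -102 cm/s.
x(15) = 8 + Σ Δx = -760 cm.

-760 cm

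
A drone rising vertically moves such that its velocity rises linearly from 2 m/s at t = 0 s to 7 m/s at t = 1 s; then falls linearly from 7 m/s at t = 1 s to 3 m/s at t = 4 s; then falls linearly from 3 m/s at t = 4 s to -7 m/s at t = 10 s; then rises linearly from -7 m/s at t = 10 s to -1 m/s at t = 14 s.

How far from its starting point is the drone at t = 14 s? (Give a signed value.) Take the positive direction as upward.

Displacement is the signed area under the v-t curve.
0–1 s: ½(2 + 7)(1) = 4.5 m
1–4 s: ½(7 + 3)(3) = 15 m
4–10 s: ½(3 + -7)(6) = -12 m
10–14 s: ½(-7 + -1)(4) = -16 m
Net displacement = -8.5 m

-8.5 m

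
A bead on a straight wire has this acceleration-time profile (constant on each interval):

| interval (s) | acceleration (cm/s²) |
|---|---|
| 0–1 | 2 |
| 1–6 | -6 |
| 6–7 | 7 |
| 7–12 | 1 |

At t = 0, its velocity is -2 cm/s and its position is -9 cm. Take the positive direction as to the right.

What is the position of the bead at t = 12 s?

-214 cm

On each constant-a segment, Δv = aΔt and Δx = v₀Δt + ½aΔt²; chain segment to segment.
0–1 s: v starts -2 cm/s; Δx = -2·1 + ½·2·1² = -1 cm; v ends 0 cm/s.
1–6 s: v starts 0 cm/s; Δx = 0·5 + ½·-6·5² = -75 cm; v ends -30 cm/s.
6–7 s: v starts -30 cm/s; Δx = -30·1 + ½·7·1² = -26.5 cm; v ends -23 cm/s.
7–12 s: v starts -23 cm/s; Δx = -23·5 + ½·1·5² = -102.5 cm; v ends -18 cm/s.
x(12) = -9 + Σ Δx = -214 cm.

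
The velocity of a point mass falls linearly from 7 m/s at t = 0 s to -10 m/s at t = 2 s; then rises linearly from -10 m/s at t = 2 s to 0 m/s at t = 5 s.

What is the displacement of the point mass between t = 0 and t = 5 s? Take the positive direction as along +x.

-18 m

Displacement is the signed area under the v-t curve.
0–2 s: ½(7 + -10)(2) = -3 m
2–5 s: ½(-10 + 0)(3) = -15 m
Net displacement = -18 m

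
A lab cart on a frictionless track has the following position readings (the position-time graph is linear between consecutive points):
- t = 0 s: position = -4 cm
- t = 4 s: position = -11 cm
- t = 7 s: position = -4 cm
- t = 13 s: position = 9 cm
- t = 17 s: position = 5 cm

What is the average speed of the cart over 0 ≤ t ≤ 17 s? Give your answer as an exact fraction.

Average speed = (total path length)/(elapsed time); on a piecewise-linear x-t graph the path length is Σ|Δx|.
0–4 s: |Δx| = |-11 − -4| = 7 cm
4–7 s: |Δx| = |-4 − -11| = 7 cm
7–13 s: |Δx| = |9 − -4| = 13 cm
13–17 s: |Δx| = |5 − 9| = 4 cm
Total path = 31 cm; average speed = 31/17 = 31/17 cm/s.

31/17 cm/s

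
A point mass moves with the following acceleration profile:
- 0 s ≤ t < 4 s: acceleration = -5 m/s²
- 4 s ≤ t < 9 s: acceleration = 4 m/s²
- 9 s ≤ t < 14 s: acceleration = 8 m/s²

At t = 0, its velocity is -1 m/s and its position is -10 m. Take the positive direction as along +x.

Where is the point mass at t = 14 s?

On each constant-a segment, Δv = aΔt and Δx = v₀Δt + ½aΔt²; chain segment to segment.
0–4 s: v starts -1 m/s; Δx = -1·4 + ½·-5·4² = -44 m; v ends -21 m/s.
4–9 s: v starts -21 m/s; Δx = -21·5 + ½·4·5² = -55 m; v ends -1 m/s.
9–14 s: v starts -1 m/s; Δx = -1·5 + ½·8·5² = 95 m; v ends 39 m/s.
x(14) = -10 + Σ Δx = -14 m.

-14 m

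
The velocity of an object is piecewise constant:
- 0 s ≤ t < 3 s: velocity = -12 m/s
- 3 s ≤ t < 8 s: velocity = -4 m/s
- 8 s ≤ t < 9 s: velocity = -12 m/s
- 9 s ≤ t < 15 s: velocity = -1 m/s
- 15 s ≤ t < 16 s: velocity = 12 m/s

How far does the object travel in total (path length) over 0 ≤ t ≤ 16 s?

86 m

Distance (not displacement) is the total path length: add the absolute areas under v-t.
0–3 s: |-12| × 3 = 36 m
3–8 s: |-4| × 5 = 20 m
8–9 s: |-12| × 1 = 12 m
9–15 s: |-1| × 6 = 6 m
15–16 s: |12| × 1 = 12 m
Total distance = 86 m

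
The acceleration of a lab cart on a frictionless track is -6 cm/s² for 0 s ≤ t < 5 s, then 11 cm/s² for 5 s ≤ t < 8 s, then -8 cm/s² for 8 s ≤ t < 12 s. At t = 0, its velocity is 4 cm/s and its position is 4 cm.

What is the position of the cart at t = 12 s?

On each constant-a segment, Δv = aΔt and Δx = v₀Δt + ½aΔt²; chain segment to segment.
0–5 s: v starts 4 cm/s; Δx = 4·5 + ½·-6·5² = -55 cm; v ends -26 cm/s.
5–8 s: v starts -26 cm/s; Δx = -26·3 + ½·11·3² = -28.5 cm; v ends 7 cm/s.
8–12 s: v starts 7 cm/s; Δx = 7·4 + ½·-8·4² = -36 cm; v ends -25 cm/s.
x(12) = 4 + Σ Δx = -115.5 cm.

-115.5 cm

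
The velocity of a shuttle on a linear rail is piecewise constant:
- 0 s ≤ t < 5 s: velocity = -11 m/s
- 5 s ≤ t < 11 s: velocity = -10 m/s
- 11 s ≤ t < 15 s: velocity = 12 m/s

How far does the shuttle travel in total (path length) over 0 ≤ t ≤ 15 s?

Distance (not displacement) is the total path length: add the absolute areas under v-t.
0–5 s: |-11| × 5 = 55 m
5–11 s: |-10| × 6 = 60 m
11–15 s: |12| × 4 = 48 m
Total distance = 163 m

163 m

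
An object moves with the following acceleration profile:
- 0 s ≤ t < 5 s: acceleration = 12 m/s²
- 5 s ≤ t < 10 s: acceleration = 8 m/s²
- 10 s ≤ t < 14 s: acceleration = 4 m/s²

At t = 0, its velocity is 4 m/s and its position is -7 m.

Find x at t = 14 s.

1031 m

On each constant-a segment, Δv = aΔt and Δx = v₀Δt + ½aΔt²; chain segment to segment.
0–5 s: v starts 4 m/s; Δx = 4·5 + ½·12·5² = 170 m; v ends 64 m/s.
5–10 s: v starts 64 m/s; Δx = 64·5 + ½·8·5² = 420 m; v ends 104 m/s.
10–14 s: v starts 104 m/s; Δx = 104·4 + ½·4·4² = 448 m; v ends 120 m/s.
x(14) = -7 + Σ Δx = 1031 m.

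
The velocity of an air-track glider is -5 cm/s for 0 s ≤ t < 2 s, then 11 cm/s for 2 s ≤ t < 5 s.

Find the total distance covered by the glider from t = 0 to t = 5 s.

Total distance travelled is ∫|v| dt — sum the magnitudes of each area piece.
0–2 s: |-5| × 2 = 10 cm
2–5 s: |11| × 3 = 33 cm
Total distance = 43 cm

43 cm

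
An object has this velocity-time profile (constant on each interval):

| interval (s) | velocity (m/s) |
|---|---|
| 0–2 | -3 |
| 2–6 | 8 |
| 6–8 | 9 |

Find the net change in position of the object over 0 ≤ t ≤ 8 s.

44 m

Displacement is the signed area under the v-t curve.
0–2 s: -3 × 2 = -6 m
2–6 s: 8 × 4 = 32 m
6–8 s: 9 × 2 = 18 m
Net displacement = 44 m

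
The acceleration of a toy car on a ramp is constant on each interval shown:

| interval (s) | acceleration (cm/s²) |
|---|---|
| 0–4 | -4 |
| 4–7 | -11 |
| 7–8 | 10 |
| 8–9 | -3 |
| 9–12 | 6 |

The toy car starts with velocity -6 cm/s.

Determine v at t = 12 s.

-30 cm/s

Δv equals the area under the a-t graph; then v = v₀ + Δv.
0–4 s: -4 × 4 = -16 cm/s
4–7 s: -11 × 3 = -33 cm/s
7–8 s: 10 × 1 = 10 cm/s
8–9 s: -3 × 1 = -3 cm/s
9–12 s: 6 × 3 = 18 cm/s
Δv = -24 cm/s, so v(12) = -6 + (-24) = -30 cm/s.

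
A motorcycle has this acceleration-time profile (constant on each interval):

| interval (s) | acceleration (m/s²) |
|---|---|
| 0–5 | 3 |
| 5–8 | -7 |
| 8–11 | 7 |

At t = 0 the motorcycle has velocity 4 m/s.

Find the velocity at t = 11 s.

Δv equals the area under the a-t graph; then v = v₀ + Δv.
0–5 s: 3 × 5 = 15 m/s
5–8 s: -7 × 3 = -21 m/s
8–11 s: 7 × 3 = 21 m/s
Δv = 15 m/s, so v(11) = 4 + (15) = 19 m/s.

19 m/s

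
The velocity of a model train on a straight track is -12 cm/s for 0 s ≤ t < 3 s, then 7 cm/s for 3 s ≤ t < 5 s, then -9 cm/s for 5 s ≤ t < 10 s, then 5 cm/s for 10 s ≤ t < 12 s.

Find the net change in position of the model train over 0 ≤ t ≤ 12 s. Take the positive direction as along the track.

Net displacement equals the area under the velocity-time graph (areas below the axis count negative).
0–3 s: -12 × 3 = -36 cm
3–5 s: 7 × 2 = 14 cm
5–10 s: -9 × 5 = -45 cm
10–12 s: 5 × 2 = 10 cm
Net displacement = -57 cm

-57 cm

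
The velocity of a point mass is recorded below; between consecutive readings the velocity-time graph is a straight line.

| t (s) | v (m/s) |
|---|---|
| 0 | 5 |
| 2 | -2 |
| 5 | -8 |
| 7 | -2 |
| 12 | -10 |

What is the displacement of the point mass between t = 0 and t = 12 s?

Net displacement equals the area under the velocity-time graph (areas below the axis count negative).
0–2 s: ½(5 + -2)(2) = 3 m
2–5 s: ½(-2 + -8)(3) = -15 m
5–7 s: ½(-8 + -2)(2) = -10 m
7–12 s: ½(-2 + -10)(5) = -30 m
Net displacement = -52 m

-52 m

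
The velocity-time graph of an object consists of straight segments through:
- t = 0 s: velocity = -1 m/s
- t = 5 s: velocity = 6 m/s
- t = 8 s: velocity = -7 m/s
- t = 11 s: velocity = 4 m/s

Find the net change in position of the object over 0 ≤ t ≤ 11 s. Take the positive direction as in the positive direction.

6.5 m

Net displacement equals the area under the velocity-time graph (areas below the axis count negative).
0–5 s: ½(-1 + 6)(5) = 12.5 m
5–8 s: ½(6 + -7)(3) = -1.5 m
8–11 s: ½(-7 + 4)(3) = -4.5 m
Net displacement = 6.5 m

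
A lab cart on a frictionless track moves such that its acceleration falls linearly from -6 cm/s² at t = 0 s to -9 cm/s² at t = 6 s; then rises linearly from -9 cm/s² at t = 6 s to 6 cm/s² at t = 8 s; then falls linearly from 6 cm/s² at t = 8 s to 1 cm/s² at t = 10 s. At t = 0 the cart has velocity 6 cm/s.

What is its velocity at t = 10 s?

Δv equals the area under the a-t graph; then v = v₀ + Δv.
0–6 s: ½(-6 + -9)(6) = -45 cm/s
6–8 s: ½(-9 + 6)(2) = -3 cm/s
8–10 s: ½(6 + 1)(2) = 7 cm/s
Δv = -41 cm/s, so v(10) = 6 + (-41) = -35 cm/s.

-35 cm/s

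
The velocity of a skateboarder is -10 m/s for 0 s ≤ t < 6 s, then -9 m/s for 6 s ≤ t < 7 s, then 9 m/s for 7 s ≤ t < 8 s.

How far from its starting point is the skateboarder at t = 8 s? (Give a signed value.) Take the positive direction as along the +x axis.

Net displacement equals the area under the velocity-time graph (areas below the axis count negative).
0–6 s: -10 × 6 = -60 m
6–7 s: -9 × 1 = -9 m
7–8 s: 9 × 1 = 9 m
Net displacement = -60 m

-60 m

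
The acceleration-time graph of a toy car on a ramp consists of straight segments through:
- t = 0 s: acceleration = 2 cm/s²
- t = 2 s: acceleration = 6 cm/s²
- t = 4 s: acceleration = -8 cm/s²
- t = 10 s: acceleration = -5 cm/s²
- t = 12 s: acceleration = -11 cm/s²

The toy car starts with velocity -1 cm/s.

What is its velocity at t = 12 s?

-50 cm/s

Δv equals the area under the a-t graph; then v = v₀ + Δv.
0–2 s: ½(2 + 6)(2) = 8 cm/s
2–4 s: ½(6 + -8)(2) = -2 cm/s
4–10 s: ½(-8 + -5)(6) = -39 cm/s
10–12 s: ½(-5 + -11)(2) = -16 cm/s
Δv = -49 cm/s, so v(12) = -1 + (-49) = -50 cm/s.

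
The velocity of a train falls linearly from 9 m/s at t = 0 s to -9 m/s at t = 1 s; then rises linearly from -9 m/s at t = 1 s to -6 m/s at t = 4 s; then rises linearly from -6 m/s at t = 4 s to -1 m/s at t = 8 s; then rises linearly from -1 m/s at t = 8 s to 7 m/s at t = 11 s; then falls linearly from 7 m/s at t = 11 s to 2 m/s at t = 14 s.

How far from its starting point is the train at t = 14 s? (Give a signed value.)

-14 m

Displacement is the signed area under the v-t curve.
0–1 s: ½(9 + -9)(1) = 0 m
1–4 s: ½(-9 + -6)(3) = -22.5 m
4–8 s: ½(-6 + -1)(4) = -14 m
8–11 s: ½(-1 + 7)(3) = 9 m
11–14 s: ½(7 + 2)(3) = 13.5 m
Net displacement = -14 m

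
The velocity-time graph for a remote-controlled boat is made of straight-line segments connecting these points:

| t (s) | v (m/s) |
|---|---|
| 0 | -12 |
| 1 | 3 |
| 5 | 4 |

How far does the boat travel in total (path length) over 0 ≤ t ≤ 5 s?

Distance (not displacement) is the total path length: add the absolute areas under v-t.
0–1 s: v = 0 at t = 0.8 s; triangle areas 4.8 + 0.3 = 5.1 m
1–5 s: |½(3 + 4)(4)| = 14 m
Total distance = 19.1 m

19.1 m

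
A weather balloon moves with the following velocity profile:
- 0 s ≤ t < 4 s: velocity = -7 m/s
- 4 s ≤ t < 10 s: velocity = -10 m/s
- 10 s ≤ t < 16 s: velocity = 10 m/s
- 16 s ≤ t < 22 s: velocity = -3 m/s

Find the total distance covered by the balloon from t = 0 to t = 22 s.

166 m

Distance (not displacement) is the total path length: add the absolute areas under v-t.
0–4 s: |-7| × 4 = 28 m
4–10 s: |-10| × 6 = 60 m
10–16 s: |10| × 6 = 60 m
16–22 s: |-3| × 6 = 18 m
Total distance = 166 m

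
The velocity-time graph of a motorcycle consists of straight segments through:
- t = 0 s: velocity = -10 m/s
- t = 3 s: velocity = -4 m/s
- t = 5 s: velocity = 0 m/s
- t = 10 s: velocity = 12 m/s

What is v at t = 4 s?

-2 m/s

On 3–5 s the graph is linear from -4 to 0 m/s: v(4) = -4 + (0 − -4)·(4 − 3)/(5 − 3) = -2 m/s.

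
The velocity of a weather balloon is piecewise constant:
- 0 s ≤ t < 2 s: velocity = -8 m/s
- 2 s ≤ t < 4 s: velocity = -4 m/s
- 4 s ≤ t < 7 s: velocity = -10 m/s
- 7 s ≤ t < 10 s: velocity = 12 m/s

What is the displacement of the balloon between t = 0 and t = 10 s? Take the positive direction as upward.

-18 m

Displacement is the signed area under the v-t curve.
0–2 s: -8 × 2 = -16 m
2–4 s: -4 × 2 = -8 m
4–7 s: -10 × 3 = -30 m
7–10 s: 12 × 3 = 36 m
Net displacement = -18 m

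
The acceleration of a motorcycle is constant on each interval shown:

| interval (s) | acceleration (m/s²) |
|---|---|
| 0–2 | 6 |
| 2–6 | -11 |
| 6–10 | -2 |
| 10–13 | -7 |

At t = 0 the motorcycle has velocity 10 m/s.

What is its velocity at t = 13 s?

-51 m/s

Δv equals the area under the a-t graph; then v = v₀ + Δv.
0–2 s: 6 × 2 = 12 m/s
2–6 s: -11 × 4 = -44 m/s
6–10 s: -2 × 4 = -8 m/s
10–13 s: -7 × 3 = -21 m/s
Δv = -61 m/s, so v(13) = 10 + (-61) = -51 m/s.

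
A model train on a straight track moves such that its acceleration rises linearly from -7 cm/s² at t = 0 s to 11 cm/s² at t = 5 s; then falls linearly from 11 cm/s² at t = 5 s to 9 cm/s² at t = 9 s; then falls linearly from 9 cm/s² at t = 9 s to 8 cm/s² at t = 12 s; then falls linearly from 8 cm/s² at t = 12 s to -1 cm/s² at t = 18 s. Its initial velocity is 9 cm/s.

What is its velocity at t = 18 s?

105.5 cm/s

Δv equals the area under the a-t graph; then v = v₀ + Δv.
0–5 s: ½(-7 + 11)(5) = 10 cm/s
5–9 s: ½(11 + 9)(4) = 40 cm/s
9–12 s: ½(9 + 8)(3) = 25.5 cm/s
12–18 s: ½(8 + -1)(6) = 21 cm/s
Δv = 96.5 cm/s, so v(18) = 9 + (96.5) = 105.5 cm/s.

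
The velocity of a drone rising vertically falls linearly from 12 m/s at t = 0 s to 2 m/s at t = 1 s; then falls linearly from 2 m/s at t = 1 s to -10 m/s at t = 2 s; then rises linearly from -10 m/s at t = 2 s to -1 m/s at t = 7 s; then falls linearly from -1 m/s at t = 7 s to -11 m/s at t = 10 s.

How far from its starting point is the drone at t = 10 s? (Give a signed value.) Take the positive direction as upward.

Net displacement equals the area under the velocity-time graph (areas below the axis count negative).
0–1 s: ½(12 + 2)(1) = 7 m
1–2 s: ½(2 + -10)(1) = -4 m
2–7 s: ½(-10 + -1)(5) = -27.5 m
7–10 s: ½(-1 + -11)(3) = -18 m
Net displacement = -42.5 m

-42.5 m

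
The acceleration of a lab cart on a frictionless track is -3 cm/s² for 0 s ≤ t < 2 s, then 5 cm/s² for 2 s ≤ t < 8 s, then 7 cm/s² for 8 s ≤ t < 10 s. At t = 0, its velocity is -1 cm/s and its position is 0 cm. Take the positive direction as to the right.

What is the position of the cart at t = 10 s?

100 cm

On each constant-a segment, Δv = aΔt and Δx = v₀Δt + ½aΔt²; chain segment to segment.
0–2 s: v starts -1 cm/s; Δx = -1·2 + ½·-3·2² = -8 cm; v ends -7 cm/s.
2–8 s: v starts -7 cm/s; Δx = -7·6 + ½·5·6² = 48 cm; v ends 23 cm/s.
8–10 s: v starts 23 cm/s; Δx = 23·2 + ½·7·2² = 60 cm; v ends 37 cm/s.
x(10) = 0 + Σ Δx = 100 cm.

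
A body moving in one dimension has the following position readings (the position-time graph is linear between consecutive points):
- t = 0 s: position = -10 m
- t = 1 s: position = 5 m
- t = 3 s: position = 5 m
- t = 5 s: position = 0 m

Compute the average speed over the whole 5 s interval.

4 m/s

Average speed = (total path length)/(elapsed time); on a piecewise-linear x-t graph the path length is Σ|Δx|.
0–1 s: |Δx| = |5 − -10| = 15 m
1–3 s: |Δx| = |5 − 5| = 0 m
3–5 s: |Δx| = |0 − 5| = 5 m
Total path = 20 m; average speed = 20/5 = 4 m/s.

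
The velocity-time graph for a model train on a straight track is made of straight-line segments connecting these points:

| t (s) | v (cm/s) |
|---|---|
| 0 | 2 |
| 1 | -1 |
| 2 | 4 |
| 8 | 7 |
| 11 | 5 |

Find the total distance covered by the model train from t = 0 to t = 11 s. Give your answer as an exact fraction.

803/15 cm

Distance (not displacement) is the total path length: add the absolute areas under v-t.
0–1 s: v = 0 at t = 2/3 s; triangle areas 2/3 + 1/6 = 5/6 cm
1–2 s: v = 0 at t = 1.2 s; triangle areas 0.1 + 1.6 = 1.7 cm
2–8 s: |½(4 + 7)(6)| = 33 cm
8–11 s: |½(7 + 5)(3)| = 18 cm
Total distance = 803/15 cm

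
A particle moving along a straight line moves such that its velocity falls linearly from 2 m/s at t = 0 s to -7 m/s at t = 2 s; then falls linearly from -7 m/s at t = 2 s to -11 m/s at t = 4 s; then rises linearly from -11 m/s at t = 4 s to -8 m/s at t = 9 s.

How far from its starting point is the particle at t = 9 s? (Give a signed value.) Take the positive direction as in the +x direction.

Net displacement equals the area under the velocity-time graph (areas below the axis count negative).
0–2 s: ½(2 + -7)(2) = -5 m
2–4 s: ½(-7 + -11)(2) = -18 m
4–9 s: ½(-11 + -8)(5) = -47.5 m
Net displacement = -70.5 m

-70.5 m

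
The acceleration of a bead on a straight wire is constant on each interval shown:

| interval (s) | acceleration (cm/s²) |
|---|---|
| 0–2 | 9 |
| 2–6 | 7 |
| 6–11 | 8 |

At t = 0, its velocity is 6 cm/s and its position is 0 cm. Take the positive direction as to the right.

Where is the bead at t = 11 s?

542 cm

On each constant-a segment, Δv = aΔt and Δx = v₀Δt + ½aΔt²; chain segment to segment.
0–2 s: v starts 6 cm/s; Δx = 6·2 + ½·9·2² = 30 cm; v ends 24 cm/s.
2–6 s: v starts 24 cm/s; Δx = 24·4 + ½·7·4² = 152 cm; v ends 52 cm/s.
6–11 s: v starts 52 cm/s; Δx = 52·5 + ½·8·5² = 360 cm; v ends 92 cm/s.
x(11) = 0 + Σ Δx = 542 cm.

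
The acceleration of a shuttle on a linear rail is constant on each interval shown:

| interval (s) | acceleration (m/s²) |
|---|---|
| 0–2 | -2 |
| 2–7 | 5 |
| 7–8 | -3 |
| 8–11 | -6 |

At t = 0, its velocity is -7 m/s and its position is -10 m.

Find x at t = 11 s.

On each constant-a segment, Δv = aΔt and Δx = v₀Δt + ½aΔt²; chain segment to segment.
0–2 s: v starts -7 m/s; Δx = -7·2 + ½·-2·2² = -18 m; v ends -11 m/s.
2–7 s: v starts -11 m/s; Δx = -11·5 + ½·5·5² = 7.5 m; v ends 14 m/s.
7–8 s: v starts 14 m/s; Δx = 14·1 + ½·-3·1² = 12.5 m; v ends 11 m/s.
8–11 s: v starts 11 m/s; Δx = 11·3 + ½·-6·3² = 6 m; v ends -7 m/s.
x(11) = -10 + Σ Δx = -2 m.

-2 m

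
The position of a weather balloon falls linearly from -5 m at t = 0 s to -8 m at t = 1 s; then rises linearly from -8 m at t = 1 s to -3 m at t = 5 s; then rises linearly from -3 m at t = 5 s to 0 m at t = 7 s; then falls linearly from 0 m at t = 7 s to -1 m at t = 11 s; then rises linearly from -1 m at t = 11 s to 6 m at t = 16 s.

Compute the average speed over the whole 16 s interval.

Average speed = (total path length)/(elapsed time); on a piecewise-linear x-t graph the path length is Σ|Δx|.
0–1 s: |Δx| = |-8 − -5| = 3 m
1–5 s: |Δx| = |-3 − -8| = 5 m
5–7 s: |Δx| = |0 − -3| = 3 m
7–11 s: |Δx| = |-1 − 0| = 1 m
11–16 s: |Δx| = |6 − -1| = 7 m
Total path = 19 m; average speed = 19/16 = 1.1875 m/s.

1.1875 m/s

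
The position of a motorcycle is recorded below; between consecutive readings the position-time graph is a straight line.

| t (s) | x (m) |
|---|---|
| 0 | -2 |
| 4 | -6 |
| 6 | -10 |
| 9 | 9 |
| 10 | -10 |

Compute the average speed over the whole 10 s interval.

4.6 m/s

Average speed = (total path length)/(elapsed time); on a piecewise-linear x-t graph the path length is Σ|Δx|.
0–4 s: |Δx| = |-6 − -2| = 4 m
4–6 s: |Δx| = |-10 − -6| = 4 m
6–9 s: |Δx| = |9 − -10| = 19 m
9–10 s: |Δx| = |-10 − 9| = 19 m
Total path = 46 m; average speed = 46/10 = 4.6 m/s.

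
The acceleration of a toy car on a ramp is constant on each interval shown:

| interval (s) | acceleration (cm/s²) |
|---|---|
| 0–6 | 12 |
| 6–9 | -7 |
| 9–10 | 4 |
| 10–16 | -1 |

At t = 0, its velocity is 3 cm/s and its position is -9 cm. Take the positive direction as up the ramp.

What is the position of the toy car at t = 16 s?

804.5 cm

On each constant-a segment, Δv = aΔt and Δx = v₀Δt + ½aΔt²; chain segment to segment.
0–6 s: v starts 3 cm/s; Δx = 3·6 + ½·12·6² = 234 cm; v ends 75 cm/s.
6–9 s: v starts 75 cm/s; Δx = 75·3 + ½·-7·3² = 193.5 cm; v ends 54 cm/s.
9–10 s: v starts 54 cm/s; Δx = 54·1 + ½·4·1² = 56 cm; v ends 58 cm/s.
10–16 s: v starts 58 cm/s; Δx = 58·6 + ½·-1·6² = 330 cm; v ends 52 cm/s.
x(16) = -9 + Σ Δx = 804.5 cm.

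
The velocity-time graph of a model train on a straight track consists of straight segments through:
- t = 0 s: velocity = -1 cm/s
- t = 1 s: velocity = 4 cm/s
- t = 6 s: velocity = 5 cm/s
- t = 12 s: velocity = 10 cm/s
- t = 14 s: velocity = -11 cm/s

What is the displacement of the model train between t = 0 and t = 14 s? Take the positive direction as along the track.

Displacement is the signed area under the v-t curve.
0–1 s: ½(-1 + 4)(1) = 1.5 cm
1–6 s: ½(4 + 5)(5) = 22.5 cm
6–12 s: ½(5 + 10)(6) = 45 cm
12–14 s: ½(10 + -11)(2) = -1 cm
Net displacement = 68 cm

68 cm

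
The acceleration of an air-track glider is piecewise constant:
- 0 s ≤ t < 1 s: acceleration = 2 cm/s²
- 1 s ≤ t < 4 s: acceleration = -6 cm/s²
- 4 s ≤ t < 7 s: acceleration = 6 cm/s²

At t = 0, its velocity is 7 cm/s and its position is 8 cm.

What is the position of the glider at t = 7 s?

On each constant-a segment, Δv = aΔt and Δx = v₀Δt + ½aΔt²; chain segment to segment.
0–1 s: v starts 7 cm/s; Δx = 7·1 + ½·2·1² = 8 cm; v ends 9 cm/s.
1–4 s: v starts 9 cm/s; Δx = 9·3 + ½·-6·3² = 0 cm; v ends -9 cm/s.
4–7 s: v starts -9 cm/s; Δx = -9·3 + ½·6·3² = 0 cm; v ends 9 cm/s.
x(7) = 8 + Σ Δx = 16 cm.

16 cm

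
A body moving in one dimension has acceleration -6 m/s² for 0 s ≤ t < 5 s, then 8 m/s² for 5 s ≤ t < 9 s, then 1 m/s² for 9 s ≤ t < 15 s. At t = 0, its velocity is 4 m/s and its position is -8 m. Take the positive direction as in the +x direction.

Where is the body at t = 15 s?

On each constant-a segment, Δv = aΔt and Δx = v₀Δt + ½aΔt²; chain segment to segment.
0–5 s: v starts 4 m/s; Δx = 4·5 + ½·-6·5² = -55 m; v ends -26 m/s.
5–9 s: v starts -26 m/s; Δx = -26·4 + ½·8·4² = -40 m; v ends 6 m/s.
9–15 s: v starts 6 m/s; Δx = 6·6 + ½·1·6² = 54 m; v ends 12 m/s.
x(15) = -8 + Σ Δx = -49 m.

-49 m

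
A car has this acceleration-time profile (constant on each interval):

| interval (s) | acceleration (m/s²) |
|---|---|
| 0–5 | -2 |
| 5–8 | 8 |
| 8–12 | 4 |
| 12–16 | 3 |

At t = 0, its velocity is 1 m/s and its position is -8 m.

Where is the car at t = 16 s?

On each constant-a segment, Δv = aΔt and Δx = v₀Δt + ½aΔt²; chain segment to segment.
0–5 s: v starts 1 m/s; Δx = 1·5 + ½·-2·5² = -20 m; v ends -9 m/s.
5–8 s: v starts -9 m/s; Δx = -9·3 + ½·8·3² = 9 m; v ends 15 m/s.
8–12 s: v starts 15 m/s; Δx = 15·4 + ½·4·4² = 92 m; v ends 31 m/s.
12–16 s: v starts 31 m/s; Δx = 31·4 + ½·3·4² = 148 m; v ends 43 m/s.
x(16) = -8 + Σ Δx = 221 m.

221 m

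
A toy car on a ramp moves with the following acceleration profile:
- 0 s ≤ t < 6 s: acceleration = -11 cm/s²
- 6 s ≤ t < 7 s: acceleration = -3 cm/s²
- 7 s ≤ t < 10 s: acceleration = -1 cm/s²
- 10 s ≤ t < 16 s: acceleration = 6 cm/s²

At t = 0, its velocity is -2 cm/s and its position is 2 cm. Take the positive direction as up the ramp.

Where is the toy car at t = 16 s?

On each constant-a segment, Δv = aΔt and Δx = v₀Δt + ½aΔt²; chain segment to segment.
0–6 s: v starts -2 cm/s; Δx = -2·6 + ½·-11·6² = -210 cm; v ends -68 cm/s.
6–7 s: v starts -68 cm/s; Δx = -68·1 + ½·-3·1² = -69.5 cm; v ends -71 cm/s.
7–10 s: v starts -71 cm/s; Δx = -71·3 + ½·-1·3² = -217.5 cm; v ends -74 cm/s.
10–16 s: v starts -74 cm/s; Δx = -74·6 + ½·6·6² = -336 cm; v ends -38 cm/s.
x(16) = 2 + Σ Δx = -831 cm.

-831 cm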